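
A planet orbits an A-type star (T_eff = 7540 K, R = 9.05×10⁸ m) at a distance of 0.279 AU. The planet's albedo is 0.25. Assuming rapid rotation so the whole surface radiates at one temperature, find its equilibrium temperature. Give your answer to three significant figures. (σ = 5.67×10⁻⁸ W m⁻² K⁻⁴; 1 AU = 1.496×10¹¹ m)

T_eq ≈ 731 K

d = 0.279 AU = 4.17×10¹⁰ m.
L = 4πR_⋆²σT_⋆⁴ = 4π(9.05×10⁸)² × 5.67×10⁻⁸ × (7540)⁴ = 1.89×10²⁷ W.
S = L/(4πd²) = 8.62×10⁴ W m⁻².
Energy balance: absorbed = emitted ⇒ πR²·S(1−A) = 4πR²·σT_eq⁴, so T_eq⁴ = S(1−A)/(4σ).
T_eq = [8.62×10⁴ × 0.75 / (4 × 5.67×10⁻⁸)]^(1/4) = (2.85×10¹¹)^(1/4) = 731 K.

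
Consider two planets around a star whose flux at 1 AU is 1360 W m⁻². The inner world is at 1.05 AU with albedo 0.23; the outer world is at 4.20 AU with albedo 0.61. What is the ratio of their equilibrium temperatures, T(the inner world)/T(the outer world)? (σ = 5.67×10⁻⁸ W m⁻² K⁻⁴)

T_eq = [S₀(1−A)/(4σd²)]^(1/4), so T ∝ (1−A)^(1/4) / √d.
T₁ = [1360×0.77/(4×5.67×10⁻⁸×1.05²)]^(1/4) = 254.39 K.
T₂ = [1360×0.39/(4×5.67×10⁻⁸×4.20²)]^(1/4) = 107.30 K.

T₁/T₂ ≈ 2.371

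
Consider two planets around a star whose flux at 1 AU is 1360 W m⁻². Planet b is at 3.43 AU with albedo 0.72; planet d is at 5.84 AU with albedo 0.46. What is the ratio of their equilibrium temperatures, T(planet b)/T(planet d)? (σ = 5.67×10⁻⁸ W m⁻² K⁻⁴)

T₁/T₂ ≈ 1.107

T_eq = [S₀(1−A)/(4σd²)]^(1/4), so T ∝ (1−A)^(1/4) / √d.
T₁ = [1360×0.28/(4×5.67×10⁻⁸×3.43²)]^(1/4) = 109.30 K.
T₂ = [1360×0.54/(4×5.67×10⁻⁸×5.84²)]^(1/4) = 98.71 K.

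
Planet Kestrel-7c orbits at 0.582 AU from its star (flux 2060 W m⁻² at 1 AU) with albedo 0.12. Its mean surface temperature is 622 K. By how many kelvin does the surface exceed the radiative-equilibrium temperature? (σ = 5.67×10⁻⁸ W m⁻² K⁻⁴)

S = 2060/0.582² = 6082 W m⁻².
T_eq = [S(1−A)/(4σ)]^(1/4) = [6082×0.88/(4×5.67×10⁻⁸)]^(1/4) = 391.9 K.
ΔT = T_surf − T_eq = 622 − 391.9.

ΔT ≈ 230.1 K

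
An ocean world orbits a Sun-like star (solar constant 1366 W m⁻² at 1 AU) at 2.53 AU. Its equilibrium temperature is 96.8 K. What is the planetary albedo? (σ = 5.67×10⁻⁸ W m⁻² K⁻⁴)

A ≈ 0.91

Flux at 2.53 AU: S = 1366/2.53² = 213 W m⁻².
From T_eq⁴ = S(1−A)/(4σ): 1−A = 4σT_eq⁴/S.
1−A = 4 × 5.67×10⁻⁸ × (96.8)⁴ / 213 = 0.093.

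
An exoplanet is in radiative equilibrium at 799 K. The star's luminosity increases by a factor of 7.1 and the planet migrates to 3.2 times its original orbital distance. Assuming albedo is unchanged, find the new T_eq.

T_eq ≈ 729 K

T_eq ∝ L^(1/4) · d^(−1/2).
T′ = 799 × 7.1^(1/4) / 3.2^(1/2) = 729 K.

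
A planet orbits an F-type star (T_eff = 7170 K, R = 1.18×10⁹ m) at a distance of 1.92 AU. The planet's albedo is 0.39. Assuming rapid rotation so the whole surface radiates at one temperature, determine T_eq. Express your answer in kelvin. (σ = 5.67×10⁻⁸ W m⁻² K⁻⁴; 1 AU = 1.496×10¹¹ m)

T_eq ≈ 287 K

d = 1.92 AU = 2.87×10¹¹ m.
L = 4πR_⋆²σT_⋆⁴ = 4π(1.18×10⁹)² × 5.67×10⁻⁸ × (7170)⁴ = 2.62×10²⁷ W.
S = L/(4πd²) = 2530 W m⁻².
Energy balance: absorbed = emitted ⇒ πR²·S(1−A) = 4πR²·σT_eq⁴, so T_eq⁴ = S(1−A)/(4σ).
T_eq = [2530 × 0.61 / (4 × 5.67×10⁻⁸)]^(1/4) = (6.80×10⁹)^(1/4) = 287 K.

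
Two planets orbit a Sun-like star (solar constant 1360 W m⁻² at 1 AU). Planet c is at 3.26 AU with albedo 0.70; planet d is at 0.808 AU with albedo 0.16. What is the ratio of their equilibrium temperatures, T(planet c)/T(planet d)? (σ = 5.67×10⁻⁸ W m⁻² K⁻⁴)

T₁/T₂ ≈ 0.385

T_eq = [S₀(1−A)/(4σd²)]^(1/4), so T ∝ (1−A)^(1/4) / √d.
T₁ = [1360×0.30/(4×5.67×10⁻⁸×3.26²)]^(1/4) = 114.06 K.
T₂ = [1360×0.84/(4×5.67×10⁻⁸×0.808²)]^(1/4) = 296.37 K.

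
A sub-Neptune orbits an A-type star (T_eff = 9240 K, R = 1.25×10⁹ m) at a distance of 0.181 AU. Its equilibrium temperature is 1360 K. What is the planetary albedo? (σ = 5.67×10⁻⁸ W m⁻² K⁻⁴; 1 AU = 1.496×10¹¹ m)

A ≈ 0.12

d = 0.181 AU = 2.71×10¹⁰ m.
L = 4πR_⋆²σT_⋆⁴ = 4π(1.25×10⁹)² × 5.67×10⁻⁸ × (9240)⁴ = 8.12×10²⁷ W.
S = L/(4πd²) = 8.81×10⁵ W m⁻².
From T_eq⁴ = S(1−A)/(4σ): 1−A = 4σT_eq⁴/S.
1−A = 4 × 5.67×10⁻⁸ × (1360)⁴ / 8.81×10⁵ = 0.881.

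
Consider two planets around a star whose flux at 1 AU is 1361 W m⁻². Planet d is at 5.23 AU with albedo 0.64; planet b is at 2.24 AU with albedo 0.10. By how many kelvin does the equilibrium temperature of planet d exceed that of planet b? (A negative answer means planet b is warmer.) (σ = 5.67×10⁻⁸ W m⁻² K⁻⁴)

T_eq = [S₀(1−A)/(4σd²)]^(1/4), so T ∝ (1−A)^(1/4) / √d.
T₁ = [1361×0.36/(4×5.67×10⁻⁸×5.23²)]^(1/4) = 94.27 K.
T₂ = [1361×0.90/(4×5.67×10⁻⁸×2.24²)]^(1/4) = 181.13 K.

ΔT ≈ -86.9 K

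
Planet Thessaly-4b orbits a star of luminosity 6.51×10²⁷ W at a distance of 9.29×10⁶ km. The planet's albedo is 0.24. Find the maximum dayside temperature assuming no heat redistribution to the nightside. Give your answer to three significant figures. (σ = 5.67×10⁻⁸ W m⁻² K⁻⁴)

d = 9.29×10⁶ km = 9.29×10⁹ m.
Flux: S = L/(4πd²) = 6.51×10²⁷/(4π×(9.29×10⁹)²) = 6.00×10⁶ W m⁻².
With no redistribution each surface element balances locally: S(1−A) = σT⁴.
T = [6.00×10⁶ × 0.76 / 5.67×10⁻⁸]^(1/4) = (8.05×10¹³)^(1/4) = 2990 K.

T_ss ≈ 2990 K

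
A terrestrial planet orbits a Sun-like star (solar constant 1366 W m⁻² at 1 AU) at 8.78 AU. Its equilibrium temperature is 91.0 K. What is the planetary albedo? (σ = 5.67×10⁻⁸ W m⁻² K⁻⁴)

A ≈ 0.12

Flux at 8.78 AU: S = 1366/8.78² = 17.7 W m⁻².
From T_eq⁴ = S(1−A)/(4σ): 1−A = 4σT_eq⁴/S.
1−A = 4 × 5.67×10⁻⁸ × (91.0)⁴ / 17.7 = 0.878.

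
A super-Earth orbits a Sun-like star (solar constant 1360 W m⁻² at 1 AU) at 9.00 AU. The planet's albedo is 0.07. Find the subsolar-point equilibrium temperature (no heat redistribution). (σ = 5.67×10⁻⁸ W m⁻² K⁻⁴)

Flux at 9.00 AU: S = 1360/9.00² = 16.8 W m⁻².
At the subsolar point the surface absorbs S(1−A) and emits σT⁴ per unit area — no factor of 4, since only the local patch is in balance.
T = [16.8 × 0.93 / 5.67×10⁻⁸]^(1/4) = (2.75×10⁸)^(1/4) = 129 K.

T_ss ≈ 129 K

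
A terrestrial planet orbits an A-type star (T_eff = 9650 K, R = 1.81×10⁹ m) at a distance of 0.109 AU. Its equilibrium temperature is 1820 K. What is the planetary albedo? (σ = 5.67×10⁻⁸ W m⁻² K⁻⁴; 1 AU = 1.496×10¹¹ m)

A ≈ 0.59

d = 0.109 AU = 1.63×10¹⁰ m.
L = 4πR_⋆²σT_⋆⁴ = 4π(1.81×10⁹)² × 5.67×10⁻⁸ × (9650)⁴ = 2.02×10²⁸ W.
S = L/(4πd²) = 6.06×10⁶ W m⁻².
From T_eq⁴ = S(1−A)/(4σ): 1−A = 4σT_eq⁴/S.
1−A = 4 × 5.67×10⁻⁸ × (1820)⁴ / 6.06×10⁶ = 0.411.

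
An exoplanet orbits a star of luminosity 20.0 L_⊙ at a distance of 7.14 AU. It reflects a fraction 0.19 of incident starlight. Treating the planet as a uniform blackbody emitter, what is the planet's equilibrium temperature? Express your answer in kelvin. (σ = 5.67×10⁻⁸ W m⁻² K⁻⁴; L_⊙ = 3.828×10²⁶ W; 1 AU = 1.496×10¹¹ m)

d = 7.14 AU = 1.07×10¹² m.
L = 20.0 × 3.828×10²⁶ = 7.66×10²⁷ W.
Flux: S = L/(4πd²) = 7.66×10²⁷/(4π×(1.07×10¹²)²) = 534 W m⁻².
Energy balance: absorbed = emitted ⇒ πR²·S(1−A) = 4πR²·σT_eq⁴, so T_eq⁴ = S(1−A)/(4σ).
T_eq = [534 × 0.81 / (4 × 5.67×10⁻⁸)]^(1/4) = (1.91×10⁹)^(1/4) = 209 K.

T_eq ≈ 209 K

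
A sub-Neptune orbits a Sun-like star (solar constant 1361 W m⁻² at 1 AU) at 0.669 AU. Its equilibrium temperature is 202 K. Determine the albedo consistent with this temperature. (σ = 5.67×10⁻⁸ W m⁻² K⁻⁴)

A ≈ 0.88

Flux at 0.669 AU: S = 1361/0.669² = 3040 W m⁻².
From T_eq⁴ = S(1−A)/(4σ): 1−A = 4σT_eq⁴/S.
1−A = 4 × 5.67×10⁻⁸ × (202)⁴ / 3040 = 0.124.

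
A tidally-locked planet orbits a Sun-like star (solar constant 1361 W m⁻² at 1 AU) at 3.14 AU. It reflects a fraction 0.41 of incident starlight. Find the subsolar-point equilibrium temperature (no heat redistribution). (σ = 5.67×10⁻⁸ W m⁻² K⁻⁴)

Flux at 3.14 AU: S = 1361/3.14² = 138 W m⁻².
At the subsolar point the surface absorbs S(1−A) and emits σT⁴ per unit area — no factor of 4, since only the local patch is in balance.
T = [138 × 0.59 / 5.67×10⁻⁸]^(1/4) = (1.44×10⁹)^(1/4) = 195 K.

T_ss ≈ 195 K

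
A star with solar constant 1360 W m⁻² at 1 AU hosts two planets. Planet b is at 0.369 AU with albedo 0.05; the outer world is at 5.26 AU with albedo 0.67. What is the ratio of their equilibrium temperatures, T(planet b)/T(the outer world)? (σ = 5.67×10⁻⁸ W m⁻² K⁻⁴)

T_eq = [S₀(1−A)/(4σd²)]^(1/4), so T ∝ (1−A)^(1/4) / √d.
T₁ = [1360×0.95/(4×5.67×10⁻⁸×0.369²)]^(1/4) = 452.26 K.
T₂ = [1360×0.33/(4×5.67×10⁻⁸×5.26²)]^(1/4) = 91.96 K.

T₁/T₂ ≈ 4.918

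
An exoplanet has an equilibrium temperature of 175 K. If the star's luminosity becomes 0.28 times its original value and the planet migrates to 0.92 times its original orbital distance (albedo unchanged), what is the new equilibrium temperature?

T_eq ≈ 133 K

T_eq ∝ L^(1/4) · d^(−1/2).
T′ = 175 × 0.28^(1/4) / 0.92^(1/2) = 133 K.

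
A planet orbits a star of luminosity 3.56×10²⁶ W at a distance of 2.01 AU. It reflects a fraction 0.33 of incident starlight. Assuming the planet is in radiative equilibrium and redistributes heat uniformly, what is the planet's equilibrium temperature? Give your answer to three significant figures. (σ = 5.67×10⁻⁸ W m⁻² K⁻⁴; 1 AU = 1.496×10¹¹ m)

T_eq ≈ 174 K

d = 2.01 AU = 3.01×10¹¹ m.
Flux: S = L/(4πd²) = 3.56×10²⁶/(4π×(3.01×10¹¹)²) = 313 W m⁻².
Energy balance: absorbed = emitted ⇒ πR²·S(1−A) = 4πR²·σT_eq⁴, so T_eq⁴ = S(1−A)/(4σ).
T_eq = [313 × 0.67 / (4 × 5.67×10⁻⁸)]^(1/4) = (9.26×10⁸)^(1/4) = 174 K.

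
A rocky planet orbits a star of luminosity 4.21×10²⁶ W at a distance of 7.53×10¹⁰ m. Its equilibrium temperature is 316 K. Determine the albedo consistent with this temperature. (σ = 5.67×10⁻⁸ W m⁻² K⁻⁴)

Flux: S = L/(4πd²) = 4.21×10²⁶/(4π×(7.53×10¹⁰)²) = 5910 W m⁻².
From T_eq⁴ = S(1−A)/(4σ): 1−A = 4σT_eq⁴/S.
1−A = 4 × 5.67×10⁻⁸ × (316)⁴ / 5910 = 0.383.

A ≈ 0.62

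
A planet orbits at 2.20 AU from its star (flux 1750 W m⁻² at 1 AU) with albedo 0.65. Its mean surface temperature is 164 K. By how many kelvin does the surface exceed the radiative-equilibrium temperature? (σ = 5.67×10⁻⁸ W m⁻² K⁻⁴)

S = 1750/2.20² = 361.6 W m⁻².
T_eq = [S(1−A)/(4σ)]^(1/4) = [361.6×0.35/(4×5.67×10⁻⁸)]^(1/4) = 153.7 K.
ΔT = T_surf − T_eq = 164 − 153.7.

ΔT ≈ 10.3 K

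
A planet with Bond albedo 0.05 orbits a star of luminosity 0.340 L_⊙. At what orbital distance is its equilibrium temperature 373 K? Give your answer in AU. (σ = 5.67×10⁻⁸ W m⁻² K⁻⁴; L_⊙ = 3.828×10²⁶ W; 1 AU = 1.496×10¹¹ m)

d ≈ 0.316 AU

L = 0.340 × 3.828×10²⁶ = 1.30×10²⁶ W.
From T_eq⁴ = L(1−A)/(16πσd²): d = √[L(1−A)/(16πσT_eq⁴)].
d = √[1.30×10²⁶ × 0.95 / (16π × 5.67×10⁻⁸ × (373)⁴)] = 4.73×10¹⁰ m = 0.316 AU.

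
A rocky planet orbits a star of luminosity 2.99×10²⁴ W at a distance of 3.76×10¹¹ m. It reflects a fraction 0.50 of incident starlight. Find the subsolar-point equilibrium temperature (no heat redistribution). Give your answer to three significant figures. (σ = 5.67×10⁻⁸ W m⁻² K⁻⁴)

T_ss ≈ 62.1 K

Flux: S = L/(4πd²) = 2.99×10²⁴/(4π×(3.76×10¹¹)²) = 1.68 W m⁻².
At the subsolar point the surface absorbs S(1−A) and emits σT⁴ per unit area — no factor of 4, since only the local patch is in balance.
T = [1.68 × 0.50 / 5.67×10⁻⁸]^(1/4) = (1.48×10⁷)^(1/4) = 62.1 K.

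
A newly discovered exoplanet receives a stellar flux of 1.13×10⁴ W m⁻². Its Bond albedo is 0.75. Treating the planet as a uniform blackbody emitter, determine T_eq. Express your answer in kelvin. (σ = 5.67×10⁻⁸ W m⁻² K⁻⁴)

Energy balance: absorbed = emitted ⇒ πR²·S(1−A) = 4πR²·σT_eq⁴, so T_eq⁴ = S(1−A)/(4σ).
T_eq = [1.13×10⁴ × 0.25 / (4 × 5.67×10⁻⁸)]^(1/4) = (1.25×10¹⁰)^(1/4) = 334 K.

T_eq ≈ 334 K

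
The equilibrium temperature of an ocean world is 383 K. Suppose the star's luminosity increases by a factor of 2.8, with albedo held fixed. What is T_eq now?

T_eq ≈ 495 K

T_eq ∝ L^(1/4) · d^(−1/2).
T′ = 383 × 2.8^(1/4) = 495 K.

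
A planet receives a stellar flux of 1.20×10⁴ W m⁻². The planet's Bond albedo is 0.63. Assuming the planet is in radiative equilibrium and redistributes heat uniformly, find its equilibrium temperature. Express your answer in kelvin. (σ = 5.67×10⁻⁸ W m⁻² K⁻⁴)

Energy balance: absorbed = emitted ⇒ πR²·S(1−A) = 4πR²·σT_eq⁴, so T_eq⁴ = S(1−A)/(4σ).
T_eq = [1.20×10⁴ × 0.37 / (4 × 5.67×10⁻⁸)]^(1/4) = (1.96×10¹⁰)^(1/4) = 374 K.

T_eq ≈ 374 K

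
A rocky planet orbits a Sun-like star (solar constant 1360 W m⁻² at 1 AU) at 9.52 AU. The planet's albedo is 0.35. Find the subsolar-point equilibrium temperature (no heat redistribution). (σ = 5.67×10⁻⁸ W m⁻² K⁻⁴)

T_ss ≈ 115 K

Flux at 9.52 AU: S = 1360/9.52² = 15.0 W m⁻².
At the subsolar point the surface absorbs S(1−A) and emits σT⁴ per unit area — no factor of 4, since only the local patch is in balance.
T = [15.0 × 0.65 / 5.67×10⁻⁸]^(1/4) = (1.72×10⁸)^(1/4) = 115 K.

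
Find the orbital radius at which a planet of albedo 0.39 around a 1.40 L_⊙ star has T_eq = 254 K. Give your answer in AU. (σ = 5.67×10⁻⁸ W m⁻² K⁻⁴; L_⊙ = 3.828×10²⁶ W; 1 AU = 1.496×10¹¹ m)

L = 1.40 × 3.828×10²⁶ = 5.36×10²⁶ W.
From T_eq⁴ = L(1−A)/(16πσd²): d = √[L(1−A)/(16πσT_eq⁴)].
d = √[5.36×10²⁶ × 0.61 / (16π × 5.67×10⁻⁸ × (254)⁴)] = 1.66×10¹¹ m = 1.11 AU.

d ≈ 1.11 AU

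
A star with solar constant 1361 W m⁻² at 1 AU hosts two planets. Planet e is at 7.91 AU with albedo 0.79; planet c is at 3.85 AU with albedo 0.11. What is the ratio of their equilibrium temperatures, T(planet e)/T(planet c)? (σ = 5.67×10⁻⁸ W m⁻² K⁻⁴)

T_eq = [S₀(1−A)/(4σd²)]^(1/4), so T ∝ (1−A)^(1/4) / √d.
T₁ = [1361×0.21/(4×5.67×10⁻⁸×7.91²)]^(1/4) = 66.99 K.
T₂ = [1361×0.89/(4×5.67×10⁻⁸×3.85²)]^(1/4) = 137.78 K.

T₁/T₂ ≈ 0.486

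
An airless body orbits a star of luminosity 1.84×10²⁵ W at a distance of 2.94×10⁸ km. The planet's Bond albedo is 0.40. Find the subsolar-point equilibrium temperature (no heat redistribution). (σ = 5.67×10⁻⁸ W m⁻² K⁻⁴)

d = 2.94×10⁸ km = 2.94×10¹¹ m.
Flux: S = L/(4πd²) = 1.84×10²⁵/(4π×(2.94×10¹¹)²) = 16.9 W m⁻².
At the subsolar point the surface absorbs S(1−A) and emits σT⁴ per unit area — no factor of 4, since only the local patch is in balance.
T = [16.9 × 0.60 / 5.67×10⁻⁸]^(1/4) = (1.79×10⁸)^(1/4) = 116 K.

T_ss ≈ 116 K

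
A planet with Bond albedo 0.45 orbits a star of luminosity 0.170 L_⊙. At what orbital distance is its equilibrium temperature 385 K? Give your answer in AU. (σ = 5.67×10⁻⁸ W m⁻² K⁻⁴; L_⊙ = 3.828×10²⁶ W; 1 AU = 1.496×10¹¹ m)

d ≈ 0.160 AU

L = 0.170 × 3.828×10²⁶ = 6.51×10²⁵ W.
From T_eq⁴ = L(1−A)/(16πσd²): d = √[L(1−A)/(16πσT_eq⁴)].
d = √[6.51×10²⁵ × 0.55 / (16π × 5.67×10⁻⁸ × (385)⁴)] = 2.39×10¹⁰ m = 0.160 AU.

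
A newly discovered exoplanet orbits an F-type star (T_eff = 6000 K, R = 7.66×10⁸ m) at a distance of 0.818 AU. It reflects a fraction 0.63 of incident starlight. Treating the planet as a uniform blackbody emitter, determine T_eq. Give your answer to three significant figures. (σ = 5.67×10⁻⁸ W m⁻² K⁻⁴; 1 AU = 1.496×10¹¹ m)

T_eq ≈ 262 K

d = 0.818 AU = 1.22×10¹¹ m.
L = 4πR_⋆²σT_⋆⁴ = 4π(7.66×10⁸)² × 5.67×10⁻⁸ × (6000)⁴ = 5.42×10²⁶ W.
S = L/(4πd²) = 2880 W m⁻².
Energy balance: absorbed = emitted ⇒ πR²·S(1−A) = 4πR²·σT_eq⁴, so T_eq⁴ = S(1−A)/(4σ).
T_eq = [2880 × 0.37 / (4 × 5.67×10⁻⁸)]^(1/4) = (4.70×10⁹)^(1/4) = 262 K.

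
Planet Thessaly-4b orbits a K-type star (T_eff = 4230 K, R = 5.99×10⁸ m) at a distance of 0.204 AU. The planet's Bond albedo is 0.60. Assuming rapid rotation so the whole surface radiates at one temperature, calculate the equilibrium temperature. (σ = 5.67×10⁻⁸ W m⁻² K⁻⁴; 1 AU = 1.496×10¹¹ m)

T_eq ≈ 333 K

d = 0.204 AU = 3.05×10¹⁰ m.
L = 4πR_⋆²σT_⋆⁴ = 4π(5.99×10⁸)² × 5.67×10⁻⁸ × (4230)⁴ = 8.18×10²⁵ W.
S = L/(4πd²) = 6990 W m⁻².
Energy balance: absorbed = emitted ⇒ πR²·S(1−A) = 4πR²·σT_eq⁴, so T_eq⁴ = S(1−A)/(4σ).
T_eq = [6990 × 0.40 / (4 × 5.67×10⁻⁸)]^(1/4) = (1.23×10¹⁰)^(1/4) = 333 K.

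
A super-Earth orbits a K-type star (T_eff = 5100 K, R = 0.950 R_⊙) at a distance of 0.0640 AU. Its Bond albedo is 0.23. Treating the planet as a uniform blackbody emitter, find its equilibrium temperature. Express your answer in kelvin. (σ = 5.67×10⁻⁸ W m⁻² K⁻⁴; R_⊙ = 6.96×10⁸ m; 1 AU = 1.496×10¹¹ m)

T_eq ≈ 888 K

R_⋆ = 0.950 × 6.96×10⁸ = 6.61×10⁸ m.
d = 0.0640 AU = 9.57×10⁹ m.
L = 4πR_⋆²σT_⋆⁴ = 4π(6.61×10⁸)² × 5.67×10⁻⁸ × (5100)⁴ = 2.11×10²⁶ W.
S = L/(4πd²) = 1.83×10⁵ W m⁻².
Energy balance: absorbed = emitted ⇒ πR²·S(1−A) = 4πR²·σT_eq⁴, so T_eq⁴ = S(1−A)/(4σ).
T_eq = [1.83×10⁵ × 0.77 / (4 × 5.67×10⁻⁸)]^(1/4) = (6.21×10¹¹)^(1/4) = 888 K.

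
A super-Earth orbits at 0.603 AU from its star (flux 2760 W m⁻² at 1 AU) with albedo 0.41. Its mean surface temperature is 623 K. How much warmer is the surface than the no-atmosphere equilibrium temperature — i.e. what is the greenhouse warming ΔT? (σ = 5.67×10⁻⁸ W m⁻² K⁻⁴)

ΔT ≈ 248.1 K

S = 2760/0.603² = 7591 W m⁻².
T_eq = [S(1−A)/(4σ)]^(1/4) = [7591×0.59/(4×5.67×10⁻⁸)]^(1/4) = 374.9 K.
ΔT = T_surf − T_eq = 623 − 374.9.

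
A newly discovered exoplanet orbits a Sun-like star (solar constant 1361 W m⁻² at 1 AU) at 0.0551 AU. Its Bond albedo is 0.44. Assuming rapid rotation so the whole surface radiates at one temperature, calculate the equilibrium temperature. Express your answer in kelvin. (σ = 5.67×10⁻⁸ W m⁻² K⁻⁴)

Flux at 0.0551 AU: S = 1361/0.0551² = 4.48×10⁵ W m⁻².
Energy balance: absorbed = emitted ⇒ πR²·S(1−A) = 4πR²·σT_eq⁴, so T_eq⁴ = S(1−A)/(4σ).
T_eq = [4.48×10⁵ × 0.56 / (4 × 5.67×10⁻⁸)]^(1/4) = (1.11×10¹²)^(1/4) = 1030 K.

T_eq ≈ 1030 K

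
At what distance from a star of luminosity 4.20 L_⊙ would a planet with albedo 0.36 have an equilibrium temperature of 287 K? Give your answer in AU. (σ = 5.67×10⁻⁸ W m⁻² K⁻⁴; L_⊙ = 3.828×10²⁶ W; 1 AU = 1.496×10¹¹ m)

L = 4.20 × 3.828×10²⁶ = 1.61×10²⁷ W.
From T_eq⁴ = L(1−A)/(16πσd²): d = √[L(1−A)/(16πσT_eq⁴)].
d = √[1.61×10²⁷ × 0.64 / (16π × 5.67×10⁻⁸ × (287)⁴)] = 2.31×10¹¹ m = 1.54 AU.

d ≈ 1.54 AU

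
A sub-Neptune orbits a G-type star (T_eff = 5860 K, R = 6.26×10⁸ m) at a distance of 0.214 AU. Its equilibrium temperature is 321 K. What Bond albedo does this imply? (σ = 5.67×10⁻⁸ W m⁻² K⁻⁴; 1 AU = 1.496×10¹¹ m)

A ≈ 0.91

d = 0.214 AU = 3.20×10¹⁰ m.
L = 4πR_⋆²σT_⋆⁴ = 4π(6.26×10⁸)² × 5.67×10⁻⁸ × (5860)⁴ = 3.29×10²⁶ W.
S = L/(4πd²) = 2.56×10⁴ W m⁻².
From T_eq⁴ = S(1−A)/(4σ): 1−A = 4σT_eq⁴/S.
1−A = 4 × 5.67×10⁻⁸ × (321)⁴ / 2.56×10⁴ = 0.094.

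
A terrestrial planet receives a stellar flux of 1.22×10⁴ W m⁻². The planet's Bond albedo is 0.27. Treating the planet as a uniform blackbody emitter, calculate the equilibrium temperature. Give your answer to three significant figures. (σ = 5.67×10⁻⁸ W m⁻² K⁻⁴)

Energy balance: absorbed = emitted ⇒ πR²·S(1−A) = 4πR²·σT_eq⁴, so T_eq⁴ = S(1−A)/(4σ).
T_eq = [1.22×10⁴ × 0.73 / (4 × 5.67×10⁻⁸)]^(1/4) = (3.93×10¹⁰)^(1/4) = 445 K.

T_eq ≈ 445 K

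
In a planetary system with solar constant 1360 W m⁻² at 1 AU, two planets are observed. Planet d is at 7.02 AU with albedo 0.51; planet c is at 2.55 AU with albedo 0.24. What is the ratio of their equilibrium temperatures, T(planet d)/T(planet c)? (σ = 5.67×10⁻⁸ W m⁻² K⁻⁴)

T₁/T₂ ≈ 0.540

T_eq = [S₀(1−A)/(4σd²)]^(1/4), so T ∝ (1−A)^(1/4) / √d.
T₁ = [1360×0.49/(4×5.67×10⁻⁸×7.02²)]^(1/4) = 87.87 K.
T₂ = [1360×0.76/(4×5.67×10⁻⁸×2.55²)]^(1/4) = 162.71 K.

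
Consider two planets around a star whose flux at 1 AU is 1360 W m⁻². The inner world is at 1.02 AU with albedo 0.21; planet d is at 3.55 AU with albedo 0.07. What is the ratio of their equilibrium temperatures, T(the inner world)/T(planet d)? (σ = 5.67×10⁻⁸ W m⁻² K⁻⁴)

T₁/T₂ ≈ 1.791

T_eq = [S₀(1−A)/(4σd²)]^(1/4), so T ∝ (1−A)^(1/4) / √d.
T₁ = [1360×0.79/(4×5.67×10⁻⁸×1.02²)]^(1/4) = 259.77 K.
T₂ = [1360×0.93/(4×5.67×10⁻⁸×3.55²)]^(1/4) = 145.04 K.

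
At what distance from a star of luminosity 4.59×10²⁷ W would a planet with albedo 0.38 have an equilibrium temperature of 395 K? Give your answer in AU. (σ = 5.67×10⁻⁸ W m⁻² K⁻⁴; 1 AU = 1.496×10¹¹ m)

d ≈ 1.35 AU

From T_eq⁴ = L(1−A)/(16πσd²): d = √[L(1−A)/(16πσT_eq⁴)].
d = √[4.59×10²⁷ × 0.62 / (16π × 5.67×10⁻⁸ × (395)⁴)] = 2.03×10¹¹ m = 1.35 AU.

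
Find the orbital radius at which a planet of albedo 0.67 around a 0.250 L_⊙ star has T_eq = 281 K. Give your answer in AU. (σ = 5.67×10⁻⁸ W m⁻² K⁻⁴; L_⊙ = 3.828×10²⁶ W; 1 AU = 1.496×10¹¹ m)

L = 0.250 × 3.828×10²⁶ = 9.57×10²⁵ W.
From T_eq⁴ = L(1−A)/(16πσd²): d = √[L(1−A)/(16πσT_eq⁴)].
d = √[9.57×10²⁵ × 0.33 / (16π × 5.67×10⁻⁸ × (281)⁴)] = 4.22×10¹⁰ m = 0.282 AU.

d ≈ 0.282 AU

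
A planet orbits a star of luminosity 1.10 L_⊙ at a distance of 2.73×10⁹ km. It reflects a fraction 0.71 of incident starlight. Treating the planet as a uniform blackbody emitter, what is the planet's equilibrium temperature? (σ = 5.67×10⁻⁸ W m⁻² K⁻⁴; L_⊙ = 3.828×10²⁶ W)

T_eq ≈ 49.0 K

d = 2.73×10⁹ km = 2.73×10¹² m.
L = 1.10 × 3.828×10²⁶ = 4.21×10²⁶ W.
Flux: S = L/(4πd²) = 4.21×10²⁶/(4π×(2.73×10¹²)²) = 4.50 W m⁻².
Energy balance: absorbed = emitted ⇒ πR²·S(1−A) = 4πR²·σT_eq⁴, so T_eq⁴ = S(1−A)/(4σ).
T_eq = [4.50 × 0.29 / (4 × 5.67×10⁻⁸)]^(1/4) = (5.75×10⁶)^(1/4) = 49.0 K.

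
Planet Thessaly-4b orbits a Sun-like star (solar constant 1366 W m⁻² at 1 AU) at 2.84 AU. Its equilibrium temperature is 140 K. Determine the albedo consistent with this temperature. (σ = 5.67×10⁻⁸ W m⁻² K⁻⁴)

Flux at 2.84 AU: S = 1366/2.84² = 169 W m⁻².
From T_eq⁴ = S(1−A)/(4σ): 1−A = 4σT_eq⁴/S.
1−A = 4 × 5.67×10⁻⁸ × (140)⁴ / 169 = 0.514.

A ≈ 0.49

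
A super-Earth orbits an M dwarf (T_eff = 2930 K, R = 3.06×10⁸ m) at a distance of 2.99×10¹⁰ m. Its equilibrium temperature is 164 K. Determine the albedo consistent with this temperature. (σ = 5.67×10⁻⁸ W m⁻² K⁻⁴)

A ≈ 0.63

L = 4πR_⋆²σT_⋆⁴ = 4π(3.06×10⁸)² × 5.67×10⁻⁸ × (2930)⁴ = 4.92×10²⁴ W.
S = L/(4πd²) = 438 W m⁻².
From T_eq⁴ = S(1−A)/(4σ): 1−A = 4σT_eq⁴/S.
1−A = 4 × 5.67×10⁻⁸ × (164)⁴ / 438 = 0.375.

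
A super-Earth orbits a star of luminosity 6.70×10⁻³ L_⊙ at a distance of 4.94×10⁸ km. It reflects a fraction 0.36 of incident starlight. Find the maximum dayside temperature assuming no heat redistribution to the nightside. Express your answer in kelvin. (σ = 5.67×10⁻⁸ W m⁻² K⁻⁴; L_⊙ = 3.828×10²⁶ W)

T_ss ≈ 55.4 K

d = 4.94×10⁸ km = 4.94×10¹¹ m.
L = 6.70×10⁻³ × 3.828×10²⁶ = 2.56×10²⁴ W.
Flux: S = L/(4πd²) = 2.56×10²⁴/(4π×(4.94×10¹¹)²) = 0.836 W m⁻².
With no redistribution each surface element balances locally: S(1−A) = σT⁴.
T = [0.836 × 0.64 / 5.67×10⁻⁸]^(1/4) = (9.44×10⁶)^(1/4) = 55.4 K.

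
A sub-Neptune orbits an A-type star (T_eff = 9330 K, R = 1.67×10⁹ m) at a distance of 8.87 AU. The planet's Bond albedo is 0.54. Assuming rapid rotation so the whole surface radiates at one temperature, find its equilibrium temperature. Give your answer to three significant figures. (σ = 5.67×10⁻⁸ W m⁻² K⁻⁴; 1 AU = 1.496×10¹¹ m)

T_eq ≈ 193 K

d = 8.87 AU = 1.33×10¹² m.
L = 4πR_⋆²σT_⋆⁴ = 4π(1.67×10⁹)² × 5.67×10⁻⁸ × (9330)⁴ = 1.51×10²⁸ W.
S = L/(4πd²) = 681 W m⁻².
Energy balance: absorbed = emitted ⇒ πR²·S(1−A) = 4πR²·σT_eq⁴, so T_eq⁴ = S(1−A)/(4σ).
T_eq = [681 × 0.46 / (4 × 5.67×10⁻⁸)]^(1/4) = (1.38×10⁹)^(1/4) = 193 K.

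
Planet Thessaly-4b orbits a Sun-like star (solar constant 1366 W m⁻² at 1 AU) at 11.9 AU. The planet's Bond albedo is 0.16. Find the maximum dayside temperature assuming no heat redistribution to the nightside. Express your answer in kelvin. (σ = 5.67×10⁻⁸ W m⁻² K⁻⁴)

T_ss ≈ 109 K

Flux at 11.9 AU: S = 1366/11.9² = 9.65 W m⁻².
With no redistribution each surface element balances locally: S(1−A) = σT⁴.
T = [9.65 × 0.84 / 5.67×10⁻⁸]^(1/4) = (1.43×10⁸)^(1/4) = 109 K.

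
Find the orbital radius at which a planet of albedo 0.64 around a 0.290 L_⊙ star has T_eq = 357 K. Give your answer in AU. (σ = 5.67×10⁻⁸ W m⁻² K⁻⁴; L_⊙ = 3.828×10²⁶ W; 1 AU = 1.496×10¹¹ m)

L = 0.290 × 3.828×10²⁶ = 1.11×10²⁶ W.
From T_eq⁴ = L(1−A)/(16πσd²): d = √[L(1−A)/(16πσT_eq⁴)].
d = √[1.11×10²⁶ × 0.36 / (16π × 5.67×10⁻⁸ × (357)⁴)] = 2.94×10¹⁰ m = 0.196 AU.

d ≈ 0.196 AU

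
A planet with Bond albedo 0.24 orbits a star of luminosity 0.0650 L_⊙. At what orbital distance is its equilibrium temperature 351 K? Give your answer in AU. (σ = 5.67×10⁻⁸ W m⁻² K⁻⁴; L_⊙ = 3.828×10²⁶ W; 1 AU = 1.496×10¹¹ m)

L = 0.0650 × 3.828×10²⁶ = 2.49×10²⁵ W.
From T_eq⁴ = L(1−A)/(16πσd²): d = √[L(1−A)/(16πσT_eq⁴)].
d = √[2.49×10²⁵ × 0.76 / (16π × 5.67×10⁻⁸ × (351)⁴)] = 2.09×10¹⁰ m = 0.140 AU.

d ≈ 0.140 AU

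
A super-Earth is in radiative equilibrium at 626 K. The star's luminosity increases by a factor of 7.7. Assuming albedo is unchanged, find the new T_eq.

T_eq ∝ L^(1/4) · d^(−1/2).
T′ = 626 × 7.7^(1/4) = 1040 K.

T_eq ≈ 1040 K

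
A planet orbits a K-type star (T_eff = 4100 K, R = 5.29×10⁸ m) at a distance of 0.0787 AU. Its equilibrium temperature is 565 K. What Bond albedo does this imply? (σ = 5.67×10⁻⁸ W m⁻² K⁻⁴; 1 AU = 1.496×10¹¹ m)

d = 0.0787 AU = 1.18×10¹⁰ m.
L = 4πR_⋆²σT_⋆⁴ = 4π(5.29×10⁸)² × 5.67×10⁻⁸ × (4100)⁴ = 5.63×10²⁵ W.
S = L/(4πd²) = 3.23×10⁴ W m⁻².
From T_eq⁴ = S(1−A)/(4σ): 1−A = 4σT_eq⁴/S.
1−A = 4 × 5.67×10⁻⁸ × (565)⁴ / 3.23×10⁴ = 0.715.

A ≈ 0.29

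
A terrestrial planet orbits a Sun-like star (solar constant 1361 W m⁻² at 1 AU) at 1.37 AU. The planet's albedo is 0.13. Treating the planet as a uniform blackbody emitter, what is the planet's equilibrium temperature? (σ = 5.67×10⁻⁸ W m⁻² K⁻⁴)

Flux at 1.37 AU: S = 1361/1.37² = 725 W m⁻².
Energy balance: absorbed = emitted ⇒ πR²·S(1−A) = 4πR²·σT_eq⁴, so T_eq⁴ = S(1−A)/(4σ).
T_eq = [725 × 0.87 / (4 × 5.67×10⁻⁸)]^(1/4) = (2.78×10⁹)^(1/4) = 230 K.

T_eq ≈ 230 K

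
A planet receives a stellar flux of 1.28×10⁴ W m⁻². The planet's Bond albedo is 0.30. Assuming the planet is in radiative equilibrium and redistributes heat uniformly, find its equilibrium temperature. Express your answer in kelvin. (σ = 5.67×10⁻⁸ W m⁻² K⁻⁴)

Energy balance: absorbed = emitted ⇒ πR²·S(1−A) = 4πR²·σT_eq⁴, so T_eq⁴ = S(1−A)/(4σ).
T_eq = [1.28×10⁴ × 0.70 / (4 × 5.67×10⁻⁸)]^(1/4) = (3.95×10¹⁰)^(1/4) = 446 K.

T_eq ≈ 446 K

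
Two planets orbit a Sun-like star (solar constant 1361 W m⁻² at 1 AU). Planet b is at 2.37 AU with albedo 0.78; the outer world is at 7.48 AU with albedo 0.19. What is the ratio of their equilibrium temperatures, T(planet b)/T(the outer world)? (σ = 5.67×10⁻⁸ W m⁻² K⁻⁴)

T₁/T₂ ≈ 1.283

T_eq = [S₀(1−A)/(4σd²)]^(1/4), so T ∝ (1−A)^(1/4) / √d.
T₁ = [1361×0.22/(4×5.67×10⁻⁸×2.37²)]^(1/4) = 123.82 K.
T₂ = [1361×0.81/(4×5.67×10⁻⁸×7.48²)]^(1/4) = 96.54 K.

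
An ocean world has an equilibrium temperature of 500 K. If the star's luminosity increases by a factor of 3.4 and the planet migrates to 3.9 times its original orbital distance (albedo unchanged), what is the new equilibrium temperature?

T_eq ∝ L^(1/4) · d^(−1/2).
T′ = 500 × 3.4^(1/4) / 3.9^(1/2) = 344 K.

T_eq ≈ 344 K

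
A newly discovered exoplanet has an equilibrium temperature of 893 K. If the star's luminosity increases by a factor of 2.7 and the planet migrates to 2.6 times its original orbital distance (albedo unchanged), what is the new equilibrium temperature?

T_eq ∝ L^(1/4) · d^(−1/2).
T′ = 893 × 2.7^(1/4) / 2.6^(1/2) = 710 K.

T_eq ≈ 710 K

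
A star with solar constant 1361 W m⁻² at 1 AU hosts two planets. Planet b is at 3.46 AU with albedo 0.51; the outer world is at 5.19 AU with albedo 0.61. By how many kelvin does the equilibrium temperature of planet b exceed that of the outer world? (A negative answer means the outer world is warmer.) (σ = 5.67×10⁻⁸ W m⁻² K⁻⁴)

T_eq = [S₀(1−A)/(4σd²)]^(1/4), so T ∝ (1−A)^(1/4) / √d.
T₁ = [1361×0.49/(4×5.67×10⁻⁸×3.46²)]^(1/4) = 125.19 K.
T₂ = [1361×0.39/(4×5.67×10⁻⁸×5.19²)]^(1/4) = 96.55 K.

ΔT ≈ 28.6 K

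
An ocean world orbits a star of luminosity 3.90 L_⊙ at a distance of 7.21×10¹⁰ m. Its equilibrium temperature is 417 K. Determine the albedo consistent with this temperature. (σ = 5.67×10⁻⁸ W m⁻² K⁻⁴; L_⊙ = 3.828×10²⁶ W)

L = 3.90 × 3.828×10²⁶ = 1.49×10²⁷ W.
Flux: S = L/(4πd²) = 1.49×10²⁷/(4π×(7.21×10¹⁰)²) = 2.29×10⁴ W m⁻².
From T_eq⁴ = S(1−A)/(4σ): 1−A = 4σT_eq⁴/S.
1−A = 4 × 5.67×10⁻⁸ × (417)⁴ / 2.29×10⁴ = 0.300.

A ≈ 0.70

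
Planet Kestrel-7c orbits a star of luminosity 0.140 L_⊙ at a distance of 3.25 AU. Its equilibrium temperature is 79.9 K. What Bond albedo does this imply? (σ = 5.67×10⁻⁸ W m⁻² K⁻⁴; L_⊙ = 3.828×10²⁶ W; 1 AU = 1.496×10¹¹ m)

d = 3.25 AU = 4.86×10¹¹ m.
L = 0.140 × 3.828×10²⁶ = 5.36×10²⁵ W.
Flux: S = L/(4πd²) = 5.36×10²⁵/(4π×(4.86×10¹¹)²) = 18.0 W m⁻².
From T_eq⁴ = S(1−A)/(4σ): 1−A = 4σT_eq⁴/S.
1−A = 4 × 5.67×10⁻⁸ × (79.9)⁴ / 18.0 = 0.512.

A ≈ 0.49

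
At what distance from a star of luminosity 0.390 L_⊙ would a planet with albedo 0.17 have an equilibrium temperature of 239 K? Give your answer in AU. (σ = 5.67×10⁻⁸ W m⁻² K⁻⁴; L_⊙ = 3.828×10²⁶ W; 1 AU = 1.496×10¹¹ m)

d ≈ 0.772 AU

L = 0.390 × 3.828×10²⁶ = 1.49×10²⁶ W.
From T_eq⁴ = L(1−A)/(16πσd²): d = √[L(1−A)/(16πσT_eq⁴)].
d = √[1.49×10²⁶ × 0.83 / (16π × 5.67×10⁻⁸ × (239)⁴)] = 1.15×10¹¹ m = 0.772 AU.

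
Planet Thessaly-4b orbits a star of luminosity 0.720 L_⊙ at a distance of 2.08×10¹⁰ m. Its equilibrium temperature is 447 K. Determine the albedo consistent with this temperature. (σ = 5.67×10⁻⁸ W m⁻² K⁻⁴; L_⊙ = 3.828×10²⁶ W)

A ≈ 0.82

L = 0.720 × 3.828×10²⁶ = 2.76×10²⁶ W.
Flux: S = L/(4πd²) = 2.76×10²⁶/(4π×(2.08×10¹⁰)²) = 5.07×10⁴ W m⁻².
From T_eq⁴ = S(1−A)/(4σ): 1−A = 4σT_eq⁴/S.
1−A = 4 × 5.67×10⁻⁸ × (447)⁴ / 5.07×10⁴ = 0.179.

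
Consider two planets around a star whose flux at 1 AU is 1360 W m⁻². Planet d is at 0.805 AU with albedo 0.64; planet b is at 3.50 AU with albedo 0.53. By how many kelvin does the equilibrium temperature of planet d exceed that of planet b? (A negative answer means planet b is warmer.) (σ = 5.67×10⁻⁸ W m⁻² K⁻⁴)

ΔT ≈ 117.1 K

T_eq = [S₀(1−A)/(4σd²)]^(1/4), so T ∝ (1−A)^(1/4) / √d.
T₁ = [1360×0.36/(4×5.67×10⁻⁸×0.805²)]^(1/4) = 240.24 K.
T₂ = [1360×0.47/(4×5.67×10⁻⁸×3.50²)]^(1/4) = 123.16 K.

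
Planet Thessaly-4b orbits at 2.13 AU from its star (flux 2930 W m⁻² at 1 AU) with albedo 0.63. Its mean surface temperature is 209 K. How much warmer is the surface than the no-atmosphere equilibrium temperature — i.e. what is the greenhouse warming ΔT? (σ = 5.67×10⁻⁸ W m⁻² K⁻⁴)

ΔT ≈ 28.8 K

S = 2930/2.13² = 645.8 W m⁻².
T_eq = [S(1−A)/(4σ)]^(1/4) = [645.8×0.37/(4×5.67×10⁻⁸)]^(1/4) = 180.2 K.
ΔT = T_surf − T_eq = 209 − 180.2.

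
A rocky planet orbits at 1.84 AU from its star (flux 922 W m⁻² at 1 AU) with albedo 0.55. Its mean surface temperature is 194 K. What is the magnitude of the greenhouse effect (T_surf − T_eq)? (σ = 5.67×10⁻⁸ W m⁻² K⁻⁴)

ΔT ≈ 41.5 K

S = 922/1.84² = 272.3 W m⁻².
T_eq = [S(1−A)/(4σ)]^(1/4) = [272.3×0.45/(4×5.67×10⁻⁸)]^(1/4) = 152.5 K.
ΔT = T_surf − T_eq = 194 − 152.5.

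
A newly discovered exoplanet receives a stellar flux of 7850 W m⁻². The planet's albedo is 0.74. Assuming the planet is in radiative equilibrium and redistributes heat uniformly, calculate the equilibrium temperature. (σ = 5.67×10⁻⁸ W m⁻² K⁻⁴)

T_eq ≈ 308 K

Energy balance: absorbed = emitted ⇒ πR²·S(1−A) = 4πR²·σT_eq⁴, so T_eq⁴ = S(1−A)/(4σ).
T_eq = [7850 × 0.26 / (4 × 5.67×10⁻⁸)]^(1/4) = (9.00×10⁹)^(1/4) = 308 K.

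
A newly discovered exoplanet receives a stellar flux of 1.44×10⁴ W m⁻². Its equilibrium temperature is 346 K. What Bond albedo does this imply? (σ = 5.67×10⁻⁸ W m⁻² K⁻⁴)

From T_eq⁴ = S(1−A)/(4σ): 1−A = 4σT_eq⁴/S.
1−A = 4 × 5.67×10⁻⁸ × (346)⁴ / 1.44×10⁴ = 0.226.

A ≈ 0.77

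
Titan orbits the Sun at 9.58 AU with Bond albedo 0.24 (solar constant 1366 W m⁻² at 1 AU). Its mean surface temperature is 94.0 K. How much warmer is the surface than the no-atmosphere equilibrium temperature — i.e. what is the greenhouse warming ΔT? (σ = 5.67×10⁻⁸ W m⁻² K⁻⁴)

S = 1366/9.58² = 14.88 W m⁻².
T_eq = [S(1−A)/(4σ)]^(1/4) = [14.88×0.76/(4×5.67×10⁻⁸)]^(1/4) = 84.0 K.
ΔT = T_surf − T_eq = 94 − 84.0.

ΔT ≈ 10.0 K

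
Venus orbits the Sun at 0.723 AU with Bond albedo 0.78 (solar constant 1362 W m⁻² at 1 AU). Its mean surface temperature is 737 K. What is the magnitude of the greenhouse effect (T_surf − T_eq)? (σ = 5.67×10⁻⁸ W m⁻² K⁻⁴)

ΔT ≈ 512.8 K

S = 1362/0.723² = 2606 W m⁻².
T_eq = [S(1−A)/(4σ)]^(1/4) = [2606×0.22/(4×5.67×10⁻⁸)]^(1/4) = 224.2 K.
ΔT = T_surf − T_eq = 737 − 224.2.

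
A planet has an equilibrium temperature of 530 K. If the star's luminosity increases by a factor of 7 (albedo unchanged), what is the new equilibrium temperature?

T_eq ∝ L^(1/4) · d^(−1/2).
T′ = 530 × 7^(1/4) = 862 K.

T_eq ≈ 862 K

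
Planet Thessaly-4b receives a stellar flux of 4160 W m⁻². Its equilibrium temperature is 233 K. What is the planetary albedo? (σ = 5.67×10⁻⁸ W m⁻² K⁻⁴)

A ≈ 0.84

From T_eq⁴ = S(1−A)/(4σ): 1−A = 4σT_eq⁴/S.
1−A = 4 × 5.67×10⁻⁸ × (233)⁴ / 4160 = 0.161.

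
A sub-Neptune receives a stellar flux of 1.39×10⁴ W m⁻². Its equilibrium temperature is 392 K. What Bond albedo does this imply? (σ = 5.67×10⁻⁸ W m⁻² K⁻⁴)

A ≈ 0.61

From T_eq⁴ = S(1−A)/(4σ): 1−A = 4σT_eq⁴/S.
1−A = 4 × 5.67×10⁻⁸ × (392)⁴ / 1.39×10⁴ = 0.385.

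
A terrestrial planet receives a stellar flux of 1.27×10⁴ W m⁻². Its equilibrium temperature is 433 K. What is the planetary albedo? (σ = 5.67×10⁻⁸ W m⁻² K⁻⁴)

A ≈ 0.37

From T_eq⁴ = S(1−A)/(4σ): 1−A = 4σT_eq⁴/S.
1−A = 4 × 5.67×10⁻⁸ × (433)⁴ / 1.27×10⁴ = 0.628.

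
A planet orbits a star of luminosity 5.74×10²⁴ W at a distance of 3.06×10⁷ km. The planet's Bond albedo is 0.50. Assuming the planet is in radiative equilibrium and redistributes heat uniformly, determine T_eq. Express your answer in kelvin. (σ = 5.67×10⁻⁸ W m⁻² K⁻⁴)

T_eq ≈ 181 K

d = 3.06×10⁷ km = 3.06×10¹⁰ m.
Flux: S = L/(4πd²) = 5.74×10²⁴/(4π×(3.06×10¹⁰)²) = 488 W m⁻².
Energy balance: absorbed = emitted ⇒ πR²·S(1−A) = 4πR²·σT_eq⁴, so T_eq⁴ = S(1−A)/(4σ).
T_eq = [488 × 0.50 / (4 × 5.67×10⁻⁸)]^(1/4) = (1.08×10⁹)^(1/4) = 181 K.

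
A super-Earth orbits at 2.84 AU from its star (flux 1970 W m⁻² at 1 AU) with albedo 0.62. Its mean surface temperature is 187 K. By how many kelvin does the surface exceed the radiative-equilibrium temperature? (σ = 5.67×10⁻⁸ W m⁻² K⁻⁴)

S = 1970/2.84² = 244.2 W m⁻².
T_eq = [S(1−A)/(4σ)]^(1/4) = [244.2×0.38/(4×5.67×10⁻⁸)]^(1/4) = 142.2 K.
ΔT = T_surf − T_eq = 187 − 142.2.

ΔT ≈ 44.8 K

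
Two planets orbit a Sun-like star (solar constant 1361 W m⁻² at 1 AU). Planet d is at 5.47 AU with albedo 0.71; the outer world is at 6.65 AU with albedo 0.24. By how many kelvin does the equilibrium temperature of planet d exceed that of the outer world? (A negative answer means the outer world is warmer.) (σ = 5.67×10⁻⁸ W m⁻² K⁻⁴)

T_eq = [S₀(1−A)/(4σd²)]^(1/4), so T ∝ (1−A)^(1/4) / √d.
T₁ = [1361×0.29/(4×5.67×10⁻⁸×5.47²)]^(1/4) = 87.33 K.
T₂ = [1361×0.76/(4×5.67×10⁻⁸×6.65²)]^(1/4) = 100.77 K.

ΔT ≈ -13.4 K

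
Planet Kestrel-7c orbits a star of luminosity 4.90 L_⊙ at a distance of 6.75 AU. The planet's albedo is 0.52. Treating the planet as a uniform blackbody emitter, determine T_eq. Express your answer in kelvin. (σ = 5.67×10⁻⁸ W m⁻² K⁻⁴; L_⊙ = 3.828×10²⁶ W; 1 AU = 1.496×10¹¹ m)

d = 6.75 AU = 1.01×10¹² m.
L = 4.90 × 3.828×10²⁶ = 1.88×10²⁷ W.
Flux: S = L/(4πd²) = 1.88×10²⁷/(4π×(1.01×10¹²)²) = 146 W m⁻².
Energy balance: absorbed = emitted ⇒ πR²·S(1−A) = 4πR²·σT_eq⁴, so T_eq⁴ = S(1−A)/(4σ).
T_eq = [146 × 0.48 / (4 × 5.67×10⁻⁸)]^(1/4) = (3.10×10⁸)^(1/4) = 133 K.

T_eq ≈ 133 K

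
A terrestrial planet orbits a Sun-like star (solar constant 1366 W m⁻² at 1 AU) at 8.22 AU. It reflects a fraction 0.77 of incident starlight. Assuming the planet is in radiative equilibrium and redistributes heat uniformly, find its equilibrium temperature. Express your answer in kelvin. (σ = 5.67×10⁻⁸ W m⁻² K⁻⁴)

Flux at 8.22 AU: S = 1366/8.22² = 20.2 W m⁻².
Energy balance: absorbed = emitted ⇒ πR²·S(1−A) = 4πR²·σT_eq⁴, so T_eq⁴ = S(1−A)/(4σ).
T_eq = [20.2 × 0.23 / (4 × 5.67×10⁻⁸)]^(1/4) = (2.05×10⁷)^(1/4) = 67.3 K.

T_eq ≈ 67.3 K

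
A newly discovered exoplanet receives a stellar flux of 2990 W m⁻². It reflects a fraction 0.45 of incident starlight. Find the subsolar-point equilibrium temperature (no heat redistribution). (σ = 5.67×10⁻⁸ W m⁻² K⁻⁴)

At the subsolar point the surface absorbs S(1−A) and emits σT⁴ per unit area — no factor of 4, since only the local patch is in balance.
T = [2990 × 0.55 / 5.67×10⁻⁸]^(1/4) = (2.90×10¹⁰)^(1/4) = 413 K.

T_ss ≈ 413 K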